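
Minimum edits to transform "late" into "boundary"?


Word 1: "late" (length 4)
Word 2: "boundary" (length 8)
One optimal edit sequence (insert/delete/substitute each cost 1):
  1. insert 'b'  (+1)
  2. insert 'o'  (+1)
  3. insert 'u'  (+1)
  4. insert 'n'  (+1)
  5. substitute 'l' -> 'd'  (+1)
  6. keep 'a'
  7. substitute 't' -> 'r'  (+1)
  8. substitute 'e' -> 'y'  (+1)
Total edit operations: 7
Edit distance = 7


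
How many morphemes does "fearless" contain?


Word: "fearless"
Morphemes: fear + -less
Each morpheme carries meaning
= 2 morphemes


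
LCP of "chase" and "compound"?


Word 1: "chase"
Word 2: "compound"
Comparing from start:
  Pos 0: 'c' == 'c'
  Pos 1: 'h' != 'o' (stop)
LCP = "c" (length 1)


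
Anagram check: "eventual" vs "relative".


Word 1: "eventual" → sorted: aeelntuv
Word 2: "relative" → sorted: aeeilrtv
Same letters? aeelntuv != aeeilrtv
Anagram = No


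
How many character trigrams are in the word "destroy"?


Word: "destroy" (length 7)
Number of 3-grams = length - 3 + 1 = 7 - 3 + 1
= 5


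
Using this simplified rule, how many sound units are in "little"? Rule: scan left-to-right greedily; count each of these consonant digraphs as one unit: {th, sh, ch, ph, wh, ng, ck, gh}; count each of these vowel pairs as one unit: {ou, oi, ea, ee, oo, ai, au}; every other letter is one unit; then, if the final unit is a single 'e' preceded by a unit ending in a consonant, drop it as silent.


Word: "little" (6 letters)
Left-to-right scan:
  [1] 'l' (letter)
  [2] 'i' (letter)
  [3] 't' (letter)
  [4] 't' (letter)
  [5] 'l' (letter)
  [6] 'e' (letter)
Units from scan: 6
Final unit is 'e' after a consonant -> drop as silent (-1)
Sound units = 5 units


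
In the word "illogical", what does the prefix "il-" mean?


Prefix: il-
Example: illogical = il- + logical
Meaning = not


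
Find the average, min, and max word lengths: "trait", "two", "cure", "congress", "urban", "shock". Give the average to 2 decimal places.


Lengths: "trait"=5, "two"=3, "cure"=4, "congress"=8, "urban"=5, "shock"=5
Sum = 30, Count = 6
Average = 30/6 = 5.00
= avg=5.00, min=3, max=8


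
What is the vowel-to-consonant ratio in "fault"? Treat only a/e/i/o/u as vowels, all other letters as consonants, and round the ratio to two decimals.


Word: "fault"
Vowels (a,e,i,o,u): 2
Consonants: 3
Ratio = 2/3
= 0.67


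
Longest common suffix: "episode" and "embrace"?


Word 1: "episode"
Word 2: "embrace"
Comparing from end:
  Pos -1: 'e' == 'e'
  Pos -2: 'd' != 'c' (stop)
LCS = "e" (length 1)


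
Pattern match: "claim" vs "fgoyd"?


Pattern of "claim": [0, 1, 2, 3, 4]
Pattern of "fgoyd": [0, 1, 2, 3, 4]
Patterns match
Same pattern = Yes


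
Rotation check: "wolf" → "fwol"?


Word: "wolf", Candidate: "fwol"
Method: check if candidate is substring of word+word
"wolfwolf" contains "fwol"? Yes
Is rotation = Yes


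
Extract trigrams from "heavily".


Word: "heavily" (length 7)
Number of trigrams = 7 - 3 + 1 = 5
  Position 0: "hea"
  Position 1: "eav"
  Position 2: "avi"
  Position 3: "vil"
  Position 4: "ily"
Trigrams = "hea", "eav", "avi", "vil", "ily"


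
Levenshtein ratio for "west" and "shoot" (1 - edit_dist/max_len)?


Word 1: "west" (length 4)
Word 2: "shoot" (length 5)
One optimal edit sequence:
  1. insert 's'  (+1)
  2. substitute 'w' -> 'h'  (+1)
  3. substitute 'e' -> 'o'  (+1)
  4. substitute 's' -> 'o'  (+1)
  5. keep 't'
Edit distance = 4
Max length = max(4, 5) = 5
Similarity = 1 - 4/5
= 0.2000


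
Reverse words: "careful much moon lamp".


Original: "careful much moon lamp"
Words (1..n): careful | much | moon | lamp
Reversed (n..1): lamp | moon | much | careful
Result = "lamp moon much careful"


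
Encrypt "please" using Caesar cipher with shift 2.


Word: "please"
Shift: 2
Each letter → (letter + shift) mod 26:
  'p' (15) + 2 = 17 → 'r'
  'l' (11) + 2 = 13 → 'n'
  'e' (4) + 2 = 6 → 'g'
  'a' (0) + 2 = 2 → 'c'
  's' (18) + 2 = 20 → 'u'
  'e' (4) + 2 = 6 → 'g'
Result = "rngcug"


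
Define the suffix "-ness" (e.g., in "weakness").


Suffix: -ness
As in: weakness -> weak + -ness
Meaning = state of being


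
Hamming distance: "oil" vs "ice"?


Comparing character by character (same length = 3):
  Pos 0: 'o' vs 'i' !=
  Pos 1: 'i' vs 'c' !=
  Pos 2: 'l' vs 'e' !=
Hamming distance = 3


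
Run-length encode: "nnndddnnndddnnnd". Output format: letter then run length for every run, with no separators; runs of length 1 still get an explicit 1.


String: "nnndddnnndddnnnd"
Scanning for consecutive runs:
  'n' x 3
  'd' x 3
  'n' x 3
  'd' x 3
  'n' x 3
  'd' x 1
RLE = "n3d3n3d3n3d1"


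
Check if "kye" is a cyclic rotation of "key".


Word: "key", Candidate: "kye"
Method: check if candidate is substring of word+word
"keykey" contains "kye"? No
Is rotation = No


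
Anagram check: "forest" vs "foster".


Word 1: "forest" → sorted: eforst
Word 2: "foster" → sorted: eforst
Same letters? eforst == eforst
Anagram = Yes


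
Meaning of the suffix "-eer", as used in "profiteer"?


Suffix: -eer
Example: profiteer = profit + -eer
Meaning = one who is concerned with


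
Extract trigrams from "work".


Word: "work" (length 4)
Number of trigrams = 4 - 3 + 1 = 2
  Position 0: "wor"
  Position 1: "ork"
Trigrams = "wor", "ork"


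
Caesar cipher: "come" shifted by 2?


Word: "come"
Shift: 2
Each letter → (letter + shift) mod 26:
  'c' (2) + 2 = 4 → 'e'
  'o' (14) + 2 = 16 → 'q'
  'm' (12) + 2 = 14 → 'o'
  'e' (4) + 2 = 6 → 'g'
Result = "eqog"


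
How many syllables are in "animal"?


Word: "animal"
Syllable breakdown: an · i · mal
Counting: 3 parts
= 3 syllables


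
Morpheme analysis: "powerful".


Word: "powerful"
Morphemes: power / -ful
Each morpheme carries meaning
= 2 morphemes


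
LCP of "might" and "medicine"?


Word 1: "might"
Word 2: "medicine"
Comparing from start:
  Pos 0: 'm' == 'm'
  Pos 1: 'i' != 'e' (stop)
LCP = "m" (length 1)


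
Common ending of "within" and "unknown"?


Word 1: "within"
Word 2: "unknown"
Comparing from end:
  Pos -1: 'n' == 'n'
  Pos -2: 'i' != 'w' (stop)
LCS = "n" (length 1)


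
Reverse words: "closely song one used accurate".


Original: "closely song one used accurate"
Words (1..n): closely | song | one | used | accurate
Reversed (n..1): accurate | used | one | song | closely
Result = "accurate used one song closely"


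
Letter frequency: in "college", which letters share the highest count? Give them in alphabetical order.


Word: "college"
Letter counts:
  'c': 1
  'e': 2
  'g': 1
  'l': 2
  'o': 1
Maximum count = 2
Most frequent = 'e', 'l' (2 times each)


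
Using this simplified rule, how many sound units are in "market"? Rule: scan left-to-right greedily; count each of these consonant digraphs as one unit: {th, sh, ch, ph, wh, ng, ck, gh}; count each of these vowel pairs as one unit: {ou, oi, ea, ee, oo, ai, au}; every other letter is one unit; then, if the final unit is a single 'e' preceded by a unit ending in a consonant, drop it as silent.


Word: "market" (6 letters)
Left-to-right scan:
  1. 'm' (letter)
  2. 'a' (letter)
  3. 'r' (letter)
  4. 'k' (letter)
  5. 'e' (letter)
  6. 't' (letter)
Units from scan: 6
Sound units = 6 units


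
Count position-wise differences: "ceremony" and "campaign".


Comparing character by character (same length = 8):
  Pos 0: 'c' vs 'c' =
  Pos 1: 'e' vs 'a' !=
  Pos 2: 'r' vs 'm' !=
  Pos 3: 'e' vs 'p' !=
  Pos 4: 'm' vs 'a' !=
  Pos 5: 'o' vs 'i' !=
  Pos 6: 'n' vs 'g' !=
  Pos 7: 'y' vs 'n' !=
Hamming distance = 7


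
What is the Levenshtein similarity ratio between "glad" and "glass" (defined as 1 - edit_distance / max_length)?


Word 1: "glad" (length 4)
Word 2: "glass" (length 5)
One optimal edit sequence:
  1. keep 'g'
  2. keep 'l'
  3. keep 'a'
  4. insert 's'  (+1)
  5. substitute 'd' -> 's'  (+1)
Edit distance = 2
Max length = max(4, 5) = 5
Similarity = 1 - 2/5
= 0.6000


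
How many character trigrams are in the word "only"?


Word: "only" (length 4)
Number of 3-grams = length - 3 + 1 = 4 - 3 + 1
= 2


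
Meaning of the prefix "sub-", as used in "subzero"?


Prefix: sub-
Example: subzero = sub- + zero
Meaning = under / below


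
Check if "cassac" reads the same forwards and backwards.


Word: "cassac"
Reversed: "cassac"
Forward == Backward? cassac == cassac
Palindrome = Yes


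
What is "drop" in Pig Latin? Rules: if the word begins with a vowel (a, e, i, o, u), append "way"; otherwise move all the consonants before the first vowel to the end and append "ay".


Word: "drop"
Starts with consonant(s) → move to end, add 'ay'
Consonant cluster: "dr"
Pig Latin = "opdray"


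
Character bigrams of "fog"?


Word: "fog" (length 3)
Number of bigrams = 3 - 2 + 1 = 2
  Position 0: "fo"
  Position 1: "og"
Bigrams = "fo", "og"


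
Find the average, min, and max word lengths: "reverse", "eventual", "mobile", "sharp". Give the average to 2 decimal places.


Lengths: "reverse"=7, "eventual"=8, "mobile"=6, "sharp"=5
Sum = 26, Count = 4
Average = 26/4 = 6.50
= avg=6.50, min=5, max=8


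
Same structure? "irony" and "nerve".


Pattern of "irony": [0, 1, 2, 3, 4]
Pattern of "nerve": [0, 1, 2, 3, 1]
Patterns do not match
Same pattern = No


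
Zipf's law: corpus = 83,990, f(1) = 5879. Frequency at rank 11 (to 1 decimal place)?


Zipf's law: f(r) = f(1) / r
f(1) = 5879
f(11) = 5879 / 11
= 534.5 occurrences


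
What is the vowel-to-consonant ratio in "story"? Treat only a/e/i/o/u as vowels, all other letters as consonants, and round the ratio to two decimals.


Word: "story"
Vowels (a,e,i,o,u): 1
Consonants: 4
Ratio = 1/4
= 0.25


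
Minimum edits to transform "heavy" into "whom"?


Word 1: "heavy" (length 5)
Word 2: "whom" (length 4)
One optimal edit sequence (insert/delete/substitute each cost 1):
  1. delete 'h'  (+1)
  2. substitute 'e' -> 'w'  (+1)
  3. substitute 'a' -> 'h'  (+1)
  4. substitute 'v' -> 'o'  (+1)
  5. substitute 'y' -> 'm'  (+1)
Total edit operations: 5
Edit distance = 5


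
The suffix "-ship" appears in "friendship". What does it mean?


Suffix: -ship
Example: friendship = friend + -ship
Meaning = state / position


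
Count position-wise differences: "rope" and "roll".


Comparing character by character (same length = 4):
  Pos 0: 'r' vs 'r' =
  Pos 1: 'o' vs 'o' =
  Pos 2: 'p' vs 'l' !=
  Pos 3: 'e' vs 'l' !=
Hamming distance = 2


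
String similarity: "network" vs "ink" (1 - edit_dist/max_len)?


Word 1: "network" (length 7)
Word 2: "ink" (length 3)
One optimal edit sequence:
  1. delete 'n'  (+1)
  2. delete 'e'  (+1)
  3. delete 't'  (+1)
  4. delete 'w'  (+1)
  5. substitute 'o' -> 'i'  (+1)
  6. substitute 'r' -> 'n'  (+1)
  7. keep 'k'
Edit distance = 6
Max length = max(7, 3) = 7
Similarity = 1 - 6/7
= 0.1429


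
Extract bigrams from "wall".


Word: "wall" (length 4)
Number of bigrams = 4 - 2 + 1 = 3
  Position 0: "wa"
  Position 1: "al"
  Position 2: "ll"
Bigrams = "wa", "al", "ll"


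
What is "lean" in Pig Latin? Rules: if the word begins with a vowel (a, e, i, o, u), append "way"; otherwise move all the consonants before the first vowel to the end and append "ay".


Word: "lean"
Starts with consonant(s) → move to end, add 'ay'
Consonant cluster: "l"
Pig Latin = "eanlay"


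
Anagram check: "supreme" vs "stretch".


Word 1: "supreme" → sorted: eemprsu
Word 2: "stretch" → sorted: cehrstt
Same letters? eemprsu != cehrstt
Anagram = No


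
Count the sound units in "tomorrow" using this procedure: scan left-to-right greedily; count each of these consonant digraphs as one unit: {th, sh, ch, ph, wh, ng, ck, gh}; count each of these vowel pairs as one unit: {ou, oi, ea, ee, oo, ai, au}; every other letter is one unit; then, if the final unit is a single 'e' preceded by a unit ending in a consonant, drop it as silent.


Word: "tomorrow" (8 letters)
Left-to-right scan:
  1. 't' (letter)
  2. 'o' (letter)
  3. 'm' (letter)
  4. 'o' (letter)
  5. 'r' (letter)
  6. 'r' (letter)
  7. 'o' (letter)
  8. 'w' (letter)
Units from scan: 8
Sound units = 8 units


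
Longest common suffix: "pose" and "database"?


Word 1: "pose"
Word 2: "database"
Comparing from end:
  Pos -1: 'e' == 'e'
  Pos -2: 's' == 's'
  Pos -3: 'o' != 'a' (stop)
LCS = "se" (length 2)


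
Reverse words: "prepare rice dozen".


Original: "prepare rice dozen"
Words (1..n): prepare | rice | dozen
Reversed (n..1): dozen | rice | prepare
Result = "dozen rice prepare"


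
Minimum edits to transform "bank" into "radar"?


Word 1: "bank" (length 4)
Word 2: "radar" (length 5)
One optimal edit sequence (insert/delete/substitute each cost 1):
  1. substitute 'b' -> 'r'  (+1)
  2. keep 'a'
  3. insert 'd'  (+1)
  4. substitute 'n' -> 'a'  (+1)
  5. substitute 'k' -> 'r'  (+1)
Total edit operations: 4
Edit distance = 4


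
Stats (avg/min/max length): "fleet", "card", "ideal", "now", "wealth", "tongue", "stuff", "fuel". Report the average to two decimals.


Lengths: "fleet"=5, "card"=4, "ideal"=5, "now"=3, "wealth"=6, "tongue"=6, "stuff"=5, "fuel"=4
Sum = 38, Count = 8
Average = 38/8 = 4.75
= avg=4.75, min=3, max=6


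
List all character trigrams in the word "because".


Word: "because" (length 7)
Number of trigrams = 7 - 3 + 1 = 5
  Position 0: "bec"
  Position 1: "eca"
  Position 2: "cau"
  Position 3: "aus"
  Position 4: "use"
Trigrams = "bec", "eca", "cau", "aus", "use"


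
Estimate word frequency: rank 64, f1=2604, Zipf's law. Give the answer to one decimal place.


Zipf's law: f(r) = f(1) / r
f(1) = 2604
f(64) = 2604 / 64
= 40.7 occurrences


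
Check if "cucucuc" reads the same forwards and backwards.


Word: "cucucuc"
Reversed: "cucucuc"
Forward == Backward? cucucuc == cucucuc
Palindrome = Yes


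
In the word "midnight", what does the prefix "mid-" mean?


Prefix: mid-
Example: midnight = mid- + night
Meaning = middle


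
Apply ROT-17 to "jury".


Word: "jury"
Shift: 17
Each letter → (letter + shift) mod 26:
  'j' (9) + 17 = 0 → 'a'
  'u' (20) + 17 = 11 → 'l'
  'r' (17) + 17 = 8 → 'i'
  'y' (24) + 17 = 15 → 'p'
Result = "alip"


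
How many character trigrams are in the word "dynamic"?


Word: "dynamic" (length 7)
Number of 3-grams = length - 3 + 1 = 7 - 3 + 1
= 5


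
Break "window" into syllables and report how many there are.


Word: "window"
Syllable breakdown: win · dow
Counting: 2 parts
= 2 syllables


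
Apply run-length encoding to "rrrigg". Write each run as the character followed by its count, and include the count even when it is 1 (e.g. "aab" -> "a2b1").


String: "rrrigg"
Scanning for consecutive runs:
  'r' x 3
  'i' x 1
  'g' x 2
RLE = "r3i1g2"


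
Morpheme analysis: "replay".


Word: "replay"
Morphemes: re- | play
Each morpheme carries meaning
= 2 morphemes


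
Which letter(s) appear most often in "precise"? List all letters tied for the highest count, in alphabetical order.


Word: "precise"
Letter counts:
  'c': 1
  'e': 2
  'i': 1
  'p': 1
  'r': 1
  's': 1
Maximum count = 2
Most frequent = 'e' (2 times each)


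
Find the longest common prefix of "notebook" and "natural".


Word 1: "notebook"
Word 2: "natural"
Comparing from start:
  Pos 0: 'n' == 'n'
  Pos 1: 'o' != 'a' (stop)
LCP = "n" (length 1)


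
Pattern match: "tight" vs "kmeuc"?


Pattern of "tight": [0, 1, 2, 3, 0]
Pattern of "kmeuc": [0, 1, 2, 3, 4]
Patterns do not match
Same pattern = No


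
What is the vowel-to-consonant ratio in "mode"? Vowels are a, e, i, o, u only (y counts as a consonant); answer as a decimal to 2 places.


Word: "mode"
Vowels (a,e,i,o,u): 2
Consonants: 2
Ratio = 2/2
= 1.00


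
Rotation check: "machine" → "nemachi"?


Word: "machine", Candidate: "nemachi"
Method: check if candidate is substring of word+word
"machinemachine" contains "nemachi"? Yes
Is rotation = Yes


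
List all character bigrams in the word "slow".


Word: "slow" (length 4)
Number of bigrams = 4 - 2 + 1 = 3
  Position 0: "sl"
  Position 1: "lo"
  Position 2: "ow"
Bigrams = "sl", "lo", "ow"


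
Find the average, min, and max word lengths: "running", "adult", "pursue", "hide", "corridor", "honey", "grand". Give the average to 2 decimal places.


Lengths: "running"=7, "adult"=5, "pursue"=6, "hide"=4, "corridor"=8, "honey"=5, "grand"=5
Sum = 40, Count = 7
Average = 40/7 = 5.71
= avg=5.71, min=4, max=8


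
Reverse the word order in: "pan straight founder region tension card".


Original: "pan straight founder region tension card"
Words (1..n): pan | straight | founder | region | tension | card
Reversed (n..1): card | tension | region | founder | straight | pan
Result = "card tension region founder straight pan"


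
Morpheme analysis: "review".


Word: "review"
Morphemes: re- + view
Each morpheme carries meaning
= 2 morphemes


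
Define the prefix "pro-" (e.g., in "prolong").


Prefix: pro-
As in: prolong -> pro- + long
Meaning = forward / in favor of


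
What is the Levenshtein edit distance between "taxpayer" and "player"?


Word 1: "taxpayer" (length 8)
Word 2: "player" (length 6)
One optimal edit sequence (insert/delete/substitute each cost 1):
  1. delete 't'  (+1)
  2. delete 'a'  (+1)
  3. substitute 'x' -> 'p'  (+1)
  4. substitute 'p' -> 'l'  (+1)
  5. keep 'a'
  6. keep 'y'
  7. keep 'e'
  8. keep 'r'
Total edit operations: 4
Edit distance = 4


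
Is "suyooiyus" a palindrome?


Word: "suyooiyus"
Reversed: "suyiooyus"
Forward == Backward? suyooiyus != suyiooyus
Palindrome = No


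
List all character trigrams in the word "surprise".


Word: "surprise" (length 8)
Number of trigrams = 8 - 3 + 1 = 6
  Position 0: "sur"
  Position 1: "urp"
  Position 2: "rpr"
  Position 3: "pri"
  Position 4: "ris"
  Position 5: "ise"
Trigrams = "sur", "urp", "rpr", "pri", "ris", "ise"


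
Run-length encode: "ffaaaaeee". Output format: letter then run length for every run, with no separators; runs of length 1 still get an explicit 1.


String: "ffaaaaeee"
Scanning for consecutive runs:
  'f' x 2
  'a' x 4
  'e' x 3
RLE = "f2a4e3"


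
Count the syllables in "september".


Word: "september"
Syllable breakdown: sep · tem · ber
Counting: 3 parts
= 3 syllables


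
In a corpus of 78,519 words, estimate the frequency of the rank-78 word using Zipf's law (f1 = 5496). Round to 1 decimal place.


Zipf's law: f(r) = f(1) / r
f(1) = 5496
f(78) = 5496 / 78
= 70.5 occurrences


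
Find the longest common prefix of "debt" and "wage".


Word 1: "debt"
Word 2: "wage"
Comparing from start:
  Pos 0: 'd' != 'w' (stop)
LCP = "" (length 0)


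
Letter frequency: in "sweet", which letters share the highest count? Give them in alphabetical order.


Word: "sweet"
Letter counts:
  'e': 2
  's': 1
  't': 1
  'w': 1
Maximum count = 2
Most frequent = 'e' (2 times each)


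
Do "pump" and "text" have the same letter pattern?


Pattern of "pump": [0, 1, 2, 0]
Pattern of "text": [0, 1, 2, 0]
Patterns match
Same pattern = Yes


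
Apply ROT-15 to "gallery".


Word: "gallery"
Shift: 15
Each letter → (letter + shift) mod 26:
  'g' (6) + 15 = 21 → 'v'
  'a' (0) + 15 = 15 → 'p'
  'l' (11) + 15 = 0 → 'a'
  'l' (11) + 15 = 0 → 'a'
  'e' (4) + 15 = 19 → 't'
  'r' (17) + 15 = 6 → 'g'
  'y' (24) + 15 = 13 → 'n'
Result = "vpaatgn"


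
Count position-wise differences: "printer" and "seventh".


Comparing character by character (same length = 7):
  Pos 0: 'p' vs 's' !=
  Pos 1: 'r' vs 'e' !=
  Pos 2: 'i' vs 'v' !=
  Pos 3: 'n' vs 'e' !=
  Pos 4: 't' vs 'n' !=
  Pos 5: 'e' vs 't' !=
  Pos 6: 'r' vs 'h' !=
Hamming distance = 7


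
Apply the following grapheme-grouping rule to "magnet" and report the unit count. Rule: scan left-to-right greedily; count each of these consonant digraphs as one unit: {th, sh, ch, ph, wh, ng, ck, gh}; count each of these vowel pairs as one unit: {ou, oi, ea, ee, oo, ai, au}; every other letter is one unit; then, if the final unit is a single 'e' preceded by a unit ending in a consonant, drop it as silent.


Word: "magnet" (6 letters)
Left-to-right scan:
  [1] 'm' (letter)
  [2] 'a' (letter)
  [3] 'g' (letter)
  [4] 'n' (letter)
  [5] 'e' (letter)
  [6] 't' (letter)
Units from scan: 6
Sound units = 6 units


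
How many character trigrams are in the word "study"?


Word: "study" (length 5)
Number of 3-grams = length - 3 + 1 = 5 - 3 + 1
= 3


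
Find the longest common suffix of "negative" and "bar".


Word 1: "negative"
Word 2: "bar"
Comparing from end:
  Pos -1: 'e' != 'r' (stop)
LCS = "" (length 0)


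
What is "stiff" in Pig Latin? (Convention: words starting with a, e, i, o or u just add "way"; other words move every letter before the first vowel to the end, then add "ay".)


Word: "stiff"
Starts with consonant(s) → move to end, add 'ay'
Consonant cluster: "st"
Pig Latin = "iffstay"


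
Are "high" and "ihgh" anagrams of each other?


Word 1: "high" → sorted: ghhi
Word 2: "ihgh" → sorted: ghhi
Same letters? ghhi == ghhi
Anagram = Yes


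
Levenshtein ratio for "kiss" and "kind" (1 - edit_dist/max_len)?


Word 1: "kiss" (length 4)
Word 2: "kind" (length 4)
One optimal edit sequence:
  1. keep 'k'
  2. keep 'i'
  3. substitute 's' -> 'n'  (+1)
  4. substitute 's' -> 'd'  (+1)
Edit distance = 2
Max length = max(4, 4) = 4
Similarity = 1 - 2/4
= 0.5000


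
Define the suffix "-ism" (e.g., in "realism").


Suffix: -ism
Example: realism (real + -ism)
Meaning = belief / practice


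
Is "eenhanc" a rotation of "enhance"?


Word: "enhance", Candidate: "eenhanc"
Method: check if candidate is substring of word+word
"enhanceenhance" contains "eenhanc"? Yes
Is rotation = Yes


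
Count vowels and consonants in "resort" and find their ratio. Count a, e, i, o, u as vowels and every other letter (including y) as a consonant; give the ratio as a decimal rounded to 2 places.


Word: "resort"
Vowels (a,e,i,o,u): 2
Consonants: 4
Ratio = 2/4
= 0.50


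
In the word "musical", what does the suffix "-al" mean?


Suffix: -al
Example: musical = music + -al
Meaning = relating to


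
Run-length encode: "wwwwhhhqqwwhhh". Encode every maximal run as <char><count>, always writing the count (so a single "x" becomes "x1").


String: "wwwwhhhqqwwhhh"
Scanning for consecutive runs:
  'w' x 4
  'h' x 3
  'q' x 2
  'w' x 2
  'h' x 3
RLE = "w4h3q2w2h3"


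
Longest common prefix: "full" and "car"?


Word 1: "full"
Word 2: "car"
Comparing from start:
  Pos 0: 'f' != 'c' (stop)
LCP = "" (length 0)


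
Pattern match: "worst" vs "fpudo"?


Pattern of "worst": [0, 1, 2, 3, 4]
Pattern of "fpudo": [0, 1, 2, 3, 4]
Patterns match
Same pattern = Yes


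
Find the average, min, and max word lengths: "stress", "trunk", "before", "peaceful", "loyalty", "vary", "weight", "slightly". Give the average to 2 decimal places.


Lengths: "stress"=6, "trunk"=5, "before"=6, "peaceful"=8, "loyalty"=7, "vary"=4, "weight"=6, "slightly"=8
Sum = 50, Count = 8
Average = 50/8 = 6.25
= avg=6.25, min=4, max=8


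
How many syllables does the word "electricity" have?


Word: "electricity"
Syllable breakdown: e-lec-tric-i-ty
Counting: 5 parts
= 5 syllables


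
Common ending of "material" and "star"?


Word 1: "material"
Word 2: "star"
Comparing from end:
  Pos -1: 'l' != 'r' (stop)
LCS = "" (length 0)


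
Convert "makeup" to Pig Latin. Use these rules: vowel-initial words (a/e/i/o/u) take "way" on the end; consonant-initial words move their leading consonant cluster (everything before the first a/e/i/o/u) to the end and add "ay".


Word: "makeup"
Starts with consonant(s) → move to end, add 'ay'
Consonant cluster: "m"
Pig Latin = "akeupmay"


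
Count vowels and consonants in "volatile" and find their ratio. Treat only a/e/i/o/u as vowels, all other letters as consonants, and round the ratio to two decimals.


Word: "volatile"
Vowels (a,e,i,o,u): 4
Consonants: 4
Ratio = 4/4
= 1.00


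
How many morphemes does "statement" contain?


Word: "statement"
Morphemes: state + -ment
Each morpheme carries meaning
= 2 morphemes


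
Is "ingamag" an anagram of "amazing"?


Word 1: "amazing" → sorted: aagimnz
Word 2: "ingamag" → sorted: aaggimn
Same letters? aagimnz != aaggimn
Anagram = No


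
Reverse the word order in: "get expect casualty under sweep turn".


Original: "get expect casualty under sweep turn"
Words (1..n): get | expect | casualty | under | sweep | turn
Reversed (n..1): turn | sweep | under | casualty | expect | get
Result = "turn sweep under casualty expect get"


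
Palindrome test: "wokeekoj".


Word: "wokeekoj"
Reversed: "jokeekow"
Forward == Backward? wokeekoj != jokeekow
Palindrome = No


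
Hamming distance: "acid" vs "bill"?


Comparing character by character (same length = 4):
  Pos 0: 'a' vs 'b' !=
  Pos 1: 'c' vs 'i' !=
  Pos 2: 'i' vs 'l' !=
  Pos 3: 'd' vs 'l' !=
Hamming distance = 4


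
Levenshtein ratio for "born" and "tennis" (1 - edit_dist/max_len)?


Word 1: "born" (length 4)
Word 2: "tennis" (length 6)
One optimal edit sequence:
  1. substitute 'b' -> 't'  (+1)
  2. substitute 'o' -> 'e'  (+1)
  3. substitute 'r' -> 'n'  (+1)
  4. keep 'n'
  5. insert 'i'  (+1)
  6. insert 's'  (+1)
Edit distance = 5
Max length = max(4, 6) = 6
Similarity = 1 - 5/6
= 0.1667


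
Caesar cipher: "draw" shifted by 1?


Word: "draw"
Shift: 1
Each letter → (letter + shift) mod 26:
  'd' (3) + 1 = 4 → 'e'
  'r' (17) + 1 = 18 → 's'
  'a' (0) + 1 = 1 → 'b'
  'w' (22) + 1 = 23 → 'x'
Result = "esbx"


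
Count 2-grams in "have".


Word: "have" (length 4)
Number of 2-grams = length - 2 + 1 = 4 - 2 + 1
= 3


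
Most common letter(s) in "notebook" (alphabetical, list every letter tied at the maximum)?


Word: "notebook"
Letter counts:
  'b': 1
  'e': 1
  'k': 1
  'n': 1
  'o': 3
  't': 1
Maximum count = 3
Most frequent = 'o' (3 times each)


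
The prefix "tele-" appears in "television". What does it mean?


Prefix: tele-
Example: television (tele- + vision)
Meaning = distant


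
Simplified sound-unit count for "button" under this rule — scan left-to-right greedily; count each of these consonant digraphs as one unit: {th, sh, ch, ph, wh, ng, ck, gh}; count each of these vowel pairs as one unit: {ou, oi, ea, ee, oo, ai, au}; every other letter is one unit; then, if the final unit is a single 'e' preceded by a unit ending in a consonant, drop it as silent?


Word: "button" (6 letters)
Left-to-right scan:
  (1) 'b' (letter)
  (2) 'u' (letter)
  (3) 't' (letter)
  (4) 't' (letter)
  (5) 'o' (letter)
  (6) 'n' (letter)
Units from scan: 6
Sound units = 6 units


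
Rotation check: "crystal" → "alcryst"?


Word: "crystal", Candidate: "alcryst"
Method: check if candidate is substring of word+word
"crystalcrystal" contains "alcryst"? Yes
Is rotation = Yes


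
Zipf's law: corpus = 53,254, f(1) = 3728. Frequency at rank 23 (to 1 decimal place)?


Zipf's law: f(r) = f(1) / r
f(1) = 3728
f(23) = 3728 / 23
= 162.1 occurrences


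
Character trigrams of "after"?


Word: "after" (length 5)
Number of trigrams = 5 - 3 + 1 = 3
  Position 0: "aft"
  Position 1: "fte"
  Position 2: "ter"
Trigrams = "aft", "fte", "ter"


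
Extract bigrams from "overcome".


Word: "overcome" (length 8)
Number of bigrams = 8 - 2 + 1 = 7
  Position 0: "ov"
  Position 1: "ve"
  Position 2: "er"
  Position 3: "rc"
  Position 4: "co"
  Position 5: "om"
  Position 6: "me"
Bigrams = "ov", "ve", "er", "rc", "co", "om", "me"


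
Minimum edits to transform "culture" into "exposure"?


Word 1: "culture" (length 7)
Word 2: "exposure" (length 8)
One optimal edit sequence (insert/delete/substitute each cost 1):
  1. insert 'e'  (+1)
  2. substitute 'c' -> 'x'  (+1)
  3. substitute 'u' -> 'p'  (+1)
  4. substitute 'l' -> 'o'  (+1)
  5. substitute 't' -> 's'  (+1)
  6. keep 'u'
  7. keep 'r'
  8. keep 'e'
Total edit operations: 5
Edit distance = 5


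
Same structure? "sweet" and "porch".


Pattern of "sweet": [0, 1, 2, 2, 3]
Pattern of "porch": [0, 1, 2, 3, 4]
Patterns do not match
Same pattern = No


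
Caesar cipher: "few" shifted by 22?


Word: "few"
Shift: 22
Each letter → (letter + shift) mod 26:
  'f' (5) + 22 = 1 → 'b'
  'e' (4) + 22 = 0 → 'a'
  'w' (22) + 22 = 18 → 's'
Result = "bas"


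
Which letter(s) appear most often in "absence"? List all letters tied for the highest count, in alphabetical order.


Word: "absence"
Letter counts:
  'a': 1
  'b': 1
  'c': 1
  'e': 2
  'n': 1
  's': 1
Maximum count = 2
Most frequent = 'e' (2 times each)


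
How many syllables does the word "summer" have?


Word: "summer"
Syllable breakdown: sum / mer
Counting: 2 parts
= 2 syllables


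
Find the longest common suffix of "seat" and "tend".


Word 1: "seat"
Word 2: "tend"
Comparing from end:
  Pos -1: 't' != 'd' (stop)
LCS = "" (length 0)


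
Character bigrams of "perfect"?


Word: "perfect" (length 7)
Number of bigrams = 7 - 2 + 1 = 6
  Position 0: "pe"
  Position 1: "er"
  Position 2: "rf"
  Position 3: "fe"
  Position 4: "ec"
  Position 5: "ct"
Bigrams = "pe", "er", "rf", "fe", "ec", "ct"


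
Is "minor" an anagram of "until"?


Word 1: "until" → sorted: ilntu
Word 2: "minor" → sorted: imnor
Same letters? ilntu != imnor
Anagram = No


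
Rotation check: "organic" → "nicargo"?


Word: "organic", Candidate: "nicargo"
Method: check if candidate is substring of word+word
"organicorganic" contains "nicargo"? No
Is rotation = No


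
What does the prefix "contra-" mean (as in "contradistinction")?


Prefix: contra-
Example: contradistinction = contra- + distinction
Meaning = against


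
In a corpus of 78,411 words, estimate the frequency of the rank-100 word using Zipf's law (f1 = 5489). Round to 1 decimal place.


Zipf's law: f(r) = f(1) / r
f(1) = 5489
f(100) = 5489 / 100
= 54.9 occurrences


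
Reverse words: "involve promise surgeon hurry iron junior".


Original: "involve promise surgeon hurry iron junior"
Words (1..n): involve | promise | surgeon | hurry | iron | junior
Reversed (n..1): junior | iron | hurry | surgeon | promise | involve
Result = "junior iron hurry surgeon promise involve"


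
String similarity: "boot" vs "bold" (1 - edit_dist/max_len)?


Word 1: "boot" (length 4)
Word 2: "bold" (length 4)
One optimal edit sequence:
  1. keep 'b'
  2. keep 'o'
  3. substitute 'o' -> 'l'  (+1)
  4. substitute 't' -> 'd'  (+1)
Edit distance = 2
Max length = max(4, 4) = 4
Similarity = 1 - 2/4
= 0.5000


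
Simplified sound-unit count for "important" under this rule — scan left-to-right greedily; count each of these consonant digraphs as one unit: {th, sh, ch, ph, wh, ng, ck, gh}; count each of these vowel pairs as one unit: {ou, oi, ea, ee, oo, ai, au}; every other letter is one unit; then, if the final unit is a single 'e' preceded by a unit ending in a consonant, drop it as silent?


Word: "important" (9 letters)
Left-to-right scan:
  (1) 'i' (letter)
  (2) 'm' (letter)
  (3) 'p' (letter)
  (4) 'o' (letter)
  (5) 'r' (letter)
  (6) 't' (letter)
  (7) 'a' (letter)
  (8) 'n' (letter)
  (9) 't' (letter)
Units from scan: 9
Sound units = 9 units


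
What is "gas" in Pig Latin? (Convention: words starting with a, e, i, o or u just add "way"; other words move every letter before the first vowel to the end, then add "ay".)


Word: "gas"
Starts with consonant(s) → move to end, add 'ay'
Consonant cluster: "g"
Pig Latin = "asgay"


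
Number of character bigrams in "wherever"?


Word: "wherever" (length 8)
Number of 2-grams = length - 2 + 1 = 8 - 2 + 1
= 7


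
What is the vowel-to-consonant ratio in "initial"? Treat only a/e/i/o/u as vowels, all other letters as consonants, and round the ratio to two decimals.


Word: "initial"
Vowels (a,e,i,o,u): 4
Consonants: 3
Ratio = 4/3
= 1.33


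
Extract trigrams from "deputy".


Word: "deputy" (length 6)
Number of trigrams = 6 - 3 + 1 = 4
  Position 0: "dep"
  Position 1: "epu"
  Position 2: "put"
  Position 3: "uty"
Trigrams = "dep", "epu", "put", "uty"


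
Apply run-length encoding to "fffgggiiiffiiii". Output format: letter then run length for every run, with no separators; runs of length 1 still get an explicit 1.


String: "fffgggiiiffiiii"
Scanning for consecutive runs:
  'f' x 3
  'g' x 3
  'i' x 3
  'f' x 2
  'i' x 4
RLE = "f3g3i3f2i4"


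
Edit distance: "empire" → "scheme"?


Word 1: "empire" (length 6)
Word 2: "scheme" (length 6)
One optimal edit sequence (insert/delete/substitute each cost 1):
  1. substitute 'e' -> 's'  (+1)
  2. substitute 'm' -> 'c'  (+1)
  3. substitute 'p' -> 'h'  (+1)
  4. substitute 'i' -> 'e'  (+1)
  5. substitute 'r' -> 'm'  (+1)
  6. keep 'e'
Total edit operations: 5
Edit distance = 5


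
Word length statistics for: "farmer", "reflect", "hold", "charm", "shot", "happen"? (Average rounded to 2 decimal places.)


Lengths: "farmer"=6, "reflect"=7, "hold"=4, "charm"=5, "shot"=4, "happen"=6
Sum = 32, Count = 6
Average = 32/6 = 5.33
= avg=5.33, min=4, max=7


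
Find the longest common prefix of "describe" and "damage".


Word 1: "describe"
Word 2: "damage"
Comparing from start:
  Pos 0: 'd' == 'd'
  Pos 1: 'e' != 'a' (stop)
LCP = "d" (length 1)


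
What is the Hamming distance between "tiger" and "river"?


Comparing character by character (same length = 5):
  Pos 0: 't' vs 'r' !=
  Pos 1: 'i' vs 'i' =
  Pos 2: 'g' vs 'v' !=
  Pos 3: 'e' vs 'e' =
  Pos 4: 'r' vs 'r' =
Hamming distance = 2


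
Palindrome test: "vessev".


Word: "vessev"
Reversed: "vessev"
Forward == Backward? vessev == vessev
Palindrome = Yes


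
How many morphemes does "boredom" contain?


Word: "boredom"
Morphemes: bore / -dom
Each morpheme carries meaning
= 2 morphemes


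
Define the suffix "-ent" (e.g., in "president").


Suffix: -ent
Example: president = preside + -ent, with a spelling change
Meaning = one who / that which


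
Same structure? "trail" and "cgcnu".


Pattern of "trail": [0, 1, 2, 3, 4]
Pattern of "cgcnu": [0, 1, 0, 2, 3]
Patterns do not match
Same pattern = No


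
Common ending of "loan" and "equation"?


Word 1: "loan"
Word 2: "equation"
Comparing from end:
  Pos -1: 'n' == 'n'
  Pos -2: 'a' != 'o' (stop)
LCS = "n" (length 1)


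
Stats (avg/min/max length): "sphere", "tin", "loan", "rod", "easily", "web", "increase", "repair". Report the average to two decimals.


Lengths: "sphere"=6, "tin"=3, "loan"=4, "rod"=3, "easily"=6, "web"=3, "increase"=8, "repair"=6
Sum = 39, Count = 8
Average = 39/8 = 4.88
= avg=4.88, min=3, max=8


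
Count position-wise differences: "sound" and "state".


Comparing character by character (same length = 5):
  Pos 0: 's' vs 's' =
  Pos 1: 'o' vs 't' !=
  Pos 2: 'u' vs 'a' !=
  Pos 3: 'n' vs 't' !=
  Pos 4: 'd' vs 'e' !=
Hamming distance = 4


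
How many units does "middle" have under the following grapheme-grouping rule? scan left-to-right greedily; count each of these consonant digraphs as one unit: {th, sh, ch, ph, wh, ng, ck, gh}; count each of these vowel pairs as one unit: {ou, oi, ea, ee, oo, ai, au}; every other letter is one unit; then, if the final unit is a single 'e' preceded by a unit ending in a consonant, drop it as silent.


Word: "middle" (6 letters)
Left-to-right scan:
  1. 'm' (letter)
  2. 'i' (letter)
  3. 'd' (letter)
  4. 'd' (letter)
  5. 'l' (letter)
  6. 'e' (letter)
Units from scan: 6
Final unit is 'e' after a consonant -> drop as silent (-1)
Sound units = 5 units


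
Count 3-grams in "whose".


Word: "whose" (length 5)
Number of 3-grams = length - 3 + 1 = 5 - 3 + 1
= 3


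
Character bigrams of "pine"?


Word: "pine" (length 4)
Number of bigrams = 4 - 2 + 1 = 3
  Position 0: "pi"
  Position 1: "in"
  Position 2: "ne"
Bigrams = "pi", "in", "ne"


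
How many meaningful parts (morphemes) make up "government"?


Word: "government"
Morphemes: govern / -ment
Each morpheme carries meaning
= 2 morphemes


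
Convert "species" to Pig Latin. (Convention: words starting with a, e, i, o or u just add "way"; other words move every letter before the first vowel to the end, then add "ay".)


Word: "species"
Starts with consonant(s) → move to end, add 'ay'
Consonant cluster: "sp"
Pig Latin = "eciesspay"


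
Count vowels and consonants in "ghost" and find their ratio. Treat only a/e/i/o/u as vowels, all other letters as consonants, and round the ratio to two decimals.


Word: "ghost"
Vowels (a,e,i,o,u): 1
Consonants: 4
Ratio = 1/4
= 0.25


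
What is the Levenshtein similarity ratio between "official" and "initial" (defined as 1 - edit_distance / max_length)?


Word 1: "official" (length 8)
Word 2: "initial" (length 7)
One optimal edit sequence:
  1. delete 'o'  (+1)
  2. substitute 'f' -> 'i'  (+1)
  3. substitute 'f' -> 'n'  (+1)
  4. keep 'i'
  5. substitute 'c' -> 't'  (+1)
  6. keep 'i'
  7. keep 'a'
  8. keep 'l'
Edit distance = 4
Max length = max(8, 7) = 8
Similarity = 1 - 4/8
= 0.5000


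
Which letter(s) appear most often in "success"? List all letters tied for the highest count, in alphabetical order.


Word: "success"
Letter counts:
  'c': 2
  'e': 1
  's': 3
  'u': 1
Maximum count = 3
Most frequent = 's' (3 times each)


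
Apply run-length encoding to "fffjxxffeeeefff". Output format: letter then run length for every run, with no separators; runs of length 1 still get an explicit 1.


String: "fffjxxffeeeefff"
Scanning for consecutive runs:
  'f' x 3
  'j' x 1
  'x' x 2
  'f' x 2
  'e' x 4
  'f' x 3
RLE = "f3j1x2f2e4f3"


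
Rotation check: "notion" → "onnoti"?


Word: "notion", Candidate: "onnoti"
Method: check if candidate is substring of word+word
"notionnotion" contains "onnoti"? Yes
Is rotation = Yes


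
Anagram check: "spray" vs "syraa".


Word 1: "spray" → sorted: aprsy
Word 2: "syraa" → sorted: aarsy
Same letters? aprsy != aarsy
Anagram = No


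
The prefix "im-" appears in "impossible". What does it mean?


Prefix: im-
Example: impossible = im- + possible
Meaning = not / into


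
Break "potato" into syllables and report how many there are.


Word: "potato"
Syllable breakdown: po · ta · to
Counting: 3 parts
= 3 syllables


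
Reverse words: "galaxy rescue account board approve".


Original: "galaxy rescue account board approve"
Words (1..n): galaxy | rescue | account | board | approve
Reversed (n..1): approve | board | account | rescue | galaxy
Result = "approve board account rescue galaxy"


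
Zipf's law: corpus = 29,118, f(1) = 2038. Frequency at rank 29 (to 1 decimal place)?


Zipf's law: f(r) = f(1) / r
f(1) = 2038
f(29) = 2038 / 29
= 70.3 occurrences


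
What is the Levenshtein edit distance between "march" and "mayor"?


Word 1: "march" (length 5)
Word 2: "mayor" (length 5)
One optimal edit sequence (insert/delete/substitute each cost 1):
  1. keep 'm'
  2. keep 'a'
  3. substitute 'r' -> 'y'  (+1)
  4. substitute 'c' -> 'o'  (+1)
  5. substitute 'h' -> 'r'  (+1)
Total edit operations: 3
Edit distance = 3


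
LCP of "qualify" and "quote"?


Word 1: "qualify"
Word 2: "quote"
Comparing from start:
  Pos 0: 'q' == 'q'
  Pos 1: 'u' == 'u'
  Pos 2: 'a' != 'o' (stop)
LCP = "qu" (length 2)


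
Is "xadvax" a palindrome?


Word: "xadvax"
Reversed: "xavdax"
Forward == Backward? xadvax != xavdax
Palindrome = No


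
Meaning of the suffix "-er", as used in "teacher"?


Suffix: -er
As in: teacher -> teach + -er
Meaning = one who / more


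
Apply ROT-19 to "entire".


Word: "entire"
Shift: 19
Each letter → (letter + shift) mod 26:
  'e' (4) + 19 = 23 → 'x'
  'n' (13) + 19 = 6 → 'g'
  't' (19) + 19 = 12 → 'm'
  'i' (8) + 19 = 1 → 'b'
  'r' (17) + 19 = 10 → 'k'
  'e' (4) + 19 = 23 → 'x'
Result = "xgmbkx"
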